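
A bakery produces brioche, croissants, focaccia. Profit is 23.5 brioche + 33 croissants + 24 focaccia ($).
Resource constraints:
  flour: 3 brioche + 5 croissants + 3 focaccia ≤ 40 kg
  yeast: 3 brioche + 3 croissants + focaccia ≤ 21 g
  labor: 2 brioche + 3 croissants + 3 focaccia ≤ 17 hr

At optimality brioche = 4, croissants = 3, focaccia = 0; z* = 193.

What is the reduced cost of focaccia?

At the optimum: flour uses 27 of 40 (slack = 13); yeast uses 21 of 21 (binding); labor uses 17 of 17 (binding).
Slack constraints have shadow price 0 (complementary slackness).
Dual feasibility on the basic columns requires 3·y_yeast + 2·y_labor = 23.5, 3·y_yeast + 3·y_labor = 33.
→ y_yeast = 1.5 and y_labor = 9.5.
Reduced cost of focaccia: c₃ − yᵀa₃ = 24 − (1.5·1 + 9.5·3) = 24 − 30 = -6.

-6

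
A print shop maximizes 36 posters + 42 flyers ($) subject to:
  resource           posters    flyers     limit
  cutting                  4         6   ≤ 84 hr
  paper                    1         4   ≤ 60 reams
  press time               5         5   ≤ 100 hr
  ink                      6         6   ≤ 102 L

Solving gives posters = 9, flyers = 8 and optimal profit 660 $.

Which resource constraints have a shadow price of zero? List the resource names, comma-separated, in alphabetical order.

paper, press time

cutting: 84/84 (binding)
paper: 41/60 (slack 19)
press time: 85/100 (slack 15)
ink: 102/102 (binding)
By complementary slackness, a constraint with positive slack has shadow price 0 → paper, press time.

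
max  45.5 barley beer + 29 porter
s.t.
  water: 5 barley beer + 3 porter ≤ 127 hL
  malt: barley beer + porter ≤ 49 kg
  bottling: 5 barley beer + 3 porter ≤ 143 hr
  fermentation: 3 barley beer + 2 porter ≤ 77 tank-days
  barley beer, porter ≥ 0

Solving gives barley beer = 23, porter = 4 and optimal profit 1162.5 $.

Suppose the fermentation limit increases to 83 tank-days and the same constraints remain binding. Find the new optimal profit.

At the optimum: water uses 127 of 127 (binding); malt uses 27 of 49 (slack = 22); bottling uses 127 of 143 (slack = 16); fermentation uses 77 of 77 (binding).
Slack constraints have shadow price 0 (complementary slackness).
From A_Bᵀ y = c: 5·y_water + 3·y_fermentation = 45.5; 3·y_water + 2·y_fermentation = 29.
→ y_water = 4 and y_fermentation = 8.5.
Δz = y_fermentation·Δb = 8.5 × (6) = 51, so new z* = 1162.5 + 51 = 1213.5.

1213.5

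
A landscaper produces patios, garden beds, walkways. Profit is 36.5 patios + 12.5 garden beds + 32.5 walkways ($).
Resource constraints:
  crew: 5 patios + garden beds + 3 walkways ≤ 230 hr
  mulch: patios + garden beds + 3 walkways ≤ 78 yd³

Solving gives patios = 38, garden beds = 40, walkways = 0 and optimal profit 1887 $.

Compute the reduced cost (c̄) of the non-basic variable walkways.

-5

Both crew and mulch are binding at x*.
The binding rows give the dual system: 5·y_crew + 1·y_mulch = 36.5 and 1·y_crew + 1·y_mulch = 12.5.
This yields shadow prices y_crew = 6, y_mulch = 6.5.
Reduced cost of walkways: c₃ − yᵀa₃ = 32.5 − (6·3 + 6.5·3) = 32.5 − 37.5 = -5.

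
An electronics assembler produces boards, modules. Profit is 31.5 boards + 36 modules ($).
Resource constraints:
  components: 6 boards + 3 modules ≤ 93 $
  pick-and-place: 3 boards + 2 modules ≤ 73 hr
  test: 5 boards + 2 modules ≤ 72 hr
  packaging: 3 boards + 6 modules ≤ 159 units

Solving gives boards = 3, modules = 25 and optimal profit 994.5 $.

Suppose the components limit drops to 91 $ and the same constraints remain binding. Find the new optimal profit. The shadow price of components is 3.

988.5

Δb = -2, so new z* = 994.5 + (3)·(-2) = 994.5 − 6 = 988.5.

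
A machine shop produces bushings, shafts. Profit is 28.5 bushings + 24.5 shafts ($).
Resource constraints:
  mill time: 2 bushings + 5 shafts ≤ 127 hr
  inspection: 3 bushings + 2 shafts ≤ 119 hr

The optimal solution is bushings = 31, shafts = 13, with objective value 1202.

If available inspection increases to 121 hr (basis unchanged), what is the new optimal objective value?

1219

Check each constraint at x*: mill time 127/127 (tight); inspection 119/119 (tight).
From A_Bᵀ y = c: 2·y_mill time + 3·y_inspection = 28.5; 5·y_mill time + 2·y_inspection = 24.5.
Solving: y_mill time = 1.5, y_inspection = 8.5.
Δz = y_inspection·Δb = 8.5 × (2) = 17, so new z* = 1202 + 17 = 1219.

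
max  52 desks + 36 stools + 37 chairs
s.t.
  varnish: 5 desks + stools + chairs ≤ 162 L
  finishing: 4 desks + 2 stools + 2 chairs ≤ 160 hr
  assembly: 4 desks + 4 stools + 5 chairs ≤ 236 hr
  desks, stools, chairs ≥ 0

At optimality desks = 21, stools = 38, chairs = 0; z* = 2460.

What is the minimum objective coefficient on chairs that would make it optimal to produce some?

41

At the optimum: varnish uses 143 of 162 (slack = 19); finishing uses 160 of 160 (binding); assembly uses 236 of 236 (binding).
Slack constraints have shadow price 0 (complementary slackness).
From A_Bᵀ y = c: 4·y_finishing + 4·y_assembly = 52; 2·y_finishing + 4·y_assembly = 36.
→ y_finishing = 8 and y_assembly = 5.
chairs enters the basis when its profit ≥ yᵀa₃ = 8·2 + 5·5 = 41.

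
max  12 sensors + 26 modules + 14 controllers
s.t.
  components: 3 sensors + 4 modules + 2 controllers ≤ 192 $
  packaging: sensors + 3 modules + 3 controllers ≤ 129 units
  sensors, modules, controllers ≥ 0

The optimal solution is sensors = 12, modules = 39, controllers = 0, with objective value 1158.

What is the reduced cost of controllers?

-8

Both components and packaging are binding at x*.
The binding rows give the dual system: 3·y_components + 1·y_packaging = 12 and 4·y_components + 3·y_packaging = 26.
→ y_components = 2 and y_packaging = 6.
Reduced cost of controllers: c₃ − yᵀa₃ = 14 − (2·2 + 6·3) = 14 − 22 = -8.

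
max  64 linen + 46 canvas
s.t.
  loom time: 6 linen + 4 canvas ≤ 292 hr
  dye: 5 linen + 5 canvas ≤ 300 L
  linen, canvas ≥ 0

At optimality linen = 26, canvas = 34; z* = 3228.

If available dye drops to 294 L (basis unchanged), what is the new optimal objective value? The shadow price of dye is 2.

3216

Δb = -6, so new z* = 3228 + (2)·(-6) = 3228 − 12 = 3216.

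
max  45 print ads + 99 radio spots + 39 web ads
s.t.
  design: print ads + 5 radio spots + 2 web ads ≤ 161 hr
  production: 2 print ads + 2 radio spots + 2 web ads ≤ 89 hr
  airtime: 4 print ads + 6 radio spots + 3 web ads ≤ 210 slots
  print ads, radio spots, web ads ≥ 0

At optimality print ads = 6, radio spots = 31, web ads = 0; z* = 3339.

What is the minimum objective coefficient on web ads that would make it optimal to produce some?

Binding: design and airtime. Non-binding: production (15 unused).
Slack constraints have shadow price 0 (complementary slackness).
From A_Bᵀ y = c: 1·y_design + 4·y_airtime = 45; 5·y_design + 6·y_airtime = 99.
→ y_design = 9 and y_airtime = 9.
web ads enters the basis when its profit ≥ yᵀa₃ = 9·2 + 9·3 = 45.

45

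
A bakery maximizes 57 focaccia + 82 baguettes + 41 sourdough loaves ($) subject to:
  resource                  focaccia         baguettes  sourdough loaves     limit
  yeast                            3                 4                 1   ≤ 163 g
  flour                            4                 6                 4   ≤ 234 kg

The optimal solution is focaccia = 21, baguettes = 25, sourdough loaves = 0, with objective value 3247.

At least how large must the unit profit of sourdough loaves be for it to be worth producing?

Check each constraint at x*: yeast 163/163 (tight); flour 234/234 (tight).
Dual feasibility on the basic columns requires 3·y_yeast + 4·y_flour = 57, 4·y_yeast + 6·y_flour = 82.
→ y_yeast = 7 and y_flour = 9.
sourdough loaves enters the basis when its profit ≥ yᵀa₃ = 7·1 + 9·4 = 43.

43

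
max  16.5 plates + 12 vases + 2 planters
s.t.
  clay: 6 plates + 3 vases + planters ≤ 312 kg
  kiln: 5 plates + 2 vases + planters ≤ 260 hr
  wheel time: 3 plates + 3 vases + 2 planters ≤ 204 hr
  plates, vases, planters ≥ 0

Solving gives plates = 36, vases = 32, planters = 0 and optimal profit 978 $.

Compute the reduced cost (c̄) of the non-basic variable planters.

Binding: clay and wheel time. Non-binding: kiln (16 unused).
By complementary slackness, y = 0 for the non-binding constraint.
Dual feasibility on the basic columns requires 6·y_clay + 3·y_wheel time = 16.5, 3·y_clay + 3·y_wheel time = 12.
→ y_clay = 1.5 and y_wheel time = 2.5.
Reduced cost of planters: c₃ − yᵀa₃ = 2 − (1.5·1 + 2.5·2) = 2 − 6.5 = -4.5.

-4.5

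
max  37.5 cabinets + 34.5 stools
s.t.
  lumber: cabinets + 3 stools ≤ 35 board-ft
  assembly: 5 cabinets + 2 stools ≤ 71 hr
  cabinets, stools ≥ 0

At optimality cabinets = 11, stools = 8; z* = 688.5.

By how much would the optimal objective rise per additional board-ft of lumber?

At the optimum: lumber uses 35 of 35 (binding); assembly uses 71 of 71 (binding).
Dual feasibility on the basic columns requires 1·y_lumber + 5·y_assembly = 37.5, 3·y_lumber + 2·y_assembly = 34.5.
→ y_lumber = 7.5 and y_assembly = 6.
Shadow price of lumber = 7.5.

7.5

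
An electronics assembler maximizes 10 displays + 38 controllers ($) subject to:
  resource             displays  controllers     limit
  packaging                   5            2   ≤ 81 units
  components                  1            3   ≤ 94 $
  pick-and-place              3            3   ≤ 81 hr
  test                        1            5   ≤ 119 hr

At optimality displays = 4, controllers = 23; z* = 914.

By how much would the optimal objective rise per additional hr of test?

Check each constraint at x*: packaging 66/81 (slack 15); components 73/94 (slack 21); pick-and-place 81/81 (tight); test 119/119 (tight).
By complementary slackness, y = 0 for the non-binding constraints.
The binding rows give the dual system: 3·y_pick-and-place + 1·y_test = 10 and 3·y_pick-and-place + 5·y_test = 38.
This yields shadow prices y_pick-and-place = 1, y_test = 7.
Shadow price of test = 7.

7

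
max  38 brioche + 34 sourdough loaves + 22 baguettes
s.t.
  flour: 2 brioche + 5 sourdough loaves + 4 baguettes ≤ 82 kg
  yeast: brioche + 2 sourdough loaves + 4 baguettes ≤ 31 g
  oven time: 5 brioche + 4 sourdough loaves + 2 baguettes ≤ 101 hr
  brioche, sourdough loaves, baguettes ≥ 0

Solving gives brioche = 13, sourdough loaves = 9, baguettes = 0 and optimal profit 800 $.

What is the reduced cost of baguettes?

Binding: yeast and oven time. Non-binding: flour (11 unused).
Slack constraints have shadow price 0 (complementary slackness).
Dual feasibility on the basic columns requires 1·y_yeast + 5·y_oven time = 38, 2·y_yeast + 4·y_oven time = 34.
Solving: y_yeast = 3, y_oven time = 7.
Reduced cost of baguettes: c₃ − yᵀa₃ = 22 − (3·4 + 7·2) = 22 − 26 = -4.

-4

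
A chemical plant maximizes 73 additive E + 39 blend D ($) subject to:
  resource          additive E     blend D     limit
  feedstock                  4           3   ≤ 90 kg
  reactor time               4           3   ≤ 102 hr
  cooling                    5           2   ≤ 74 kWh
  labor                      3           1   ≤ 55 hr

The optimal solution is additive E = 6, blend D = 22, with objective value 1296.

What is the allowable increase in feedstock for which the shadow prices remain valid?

12

Binding constraints: feedstock, cooling. The basis is B = [[4,3],[5,2]] with det -7.
Per unit increase in feedstock, x* moves by d = (-0.2857, 0.7143).
The basis stays optimal until reactor time becomes binding; allowable increase = 12 kg.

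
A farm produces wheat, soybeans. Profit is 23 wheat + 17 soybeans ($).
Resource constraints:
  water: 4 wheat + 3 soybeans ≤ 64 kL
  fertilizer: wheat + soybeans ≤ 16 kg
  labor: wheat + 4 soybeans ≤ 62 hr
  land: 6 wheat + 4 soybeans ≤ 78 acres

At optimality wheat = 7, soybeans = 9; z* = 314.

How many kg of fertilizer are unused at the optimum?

0

fertilizer used = 1·7 + 1·9 = 16; slack = 16 − 16 = 0.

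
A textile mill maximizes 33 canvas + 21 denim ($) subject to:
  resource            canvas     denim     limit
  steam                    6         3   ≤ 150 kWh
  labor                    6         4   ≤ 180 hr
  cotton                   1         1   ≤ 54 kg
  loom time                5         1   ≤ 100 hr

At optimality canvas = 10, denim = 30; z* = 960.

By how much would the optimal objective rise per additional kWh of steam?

Check each constraint at x*: steam 150/150 (tight); labor 180/180 (tight); cotton 40/54 (slack 14); loom time 80/100 (slack 20).
Slack constraints have shadow price 0 (complementary slackness).
The binding rows give the dual system: 6·y_steam + 6·y_labor = 33 and 3·y_steam + 4·y_labor = 21.
→ y_steam = 1 and y_labor = 4.5.
Shadow price of steam = 1.

1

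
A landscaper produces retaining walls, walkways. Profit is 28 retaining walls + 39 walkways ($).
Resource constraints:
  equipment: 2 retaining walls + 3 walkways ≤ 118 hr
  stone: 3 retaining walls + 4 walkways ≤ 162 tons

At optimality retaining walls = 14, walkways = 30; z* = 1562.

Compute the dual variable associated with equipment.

5

At the optimum: equipment uses 118 of 118 (binding); stone uses 162 of 162 (binding).
The binding rows give the dual system: 2·y_equipment + 3·y_stone = 28 and 3·y_equipment + 4·y_stone = 39.
→ y_equipment = 5 and y_stone = 6.
Shadow price of equipment = 5.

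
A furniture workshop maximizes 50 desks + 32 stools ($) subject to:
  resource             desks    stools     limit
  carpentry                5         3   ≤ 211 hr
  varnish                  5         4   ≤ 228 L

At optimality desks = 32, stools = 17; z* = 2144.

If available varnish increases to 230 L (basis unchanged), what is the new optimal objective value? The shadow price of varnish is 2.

2148

Δb = 2, so new z* = 2144 + (2)·(2) = 2144 + 4 = 2148.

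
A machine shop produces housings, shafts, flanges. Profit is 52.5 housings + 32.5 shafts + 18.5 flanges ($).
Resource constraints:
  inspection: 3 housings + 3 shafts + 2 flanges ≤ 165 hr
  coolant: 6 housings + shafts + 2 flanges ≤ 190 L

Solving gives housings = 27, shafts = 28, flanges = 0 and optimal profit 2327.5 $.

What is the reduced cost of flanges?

Both inspection and coolant are binding at x*.
Dual feasibility on the basic columns requires 3·y_inspection + 6·y_coolant = 52.5, 3·y_inspection + 1·y_coolant = 32.5.
Solving: y_inspection = 9.5, y_coolant = 4.
Reduced cost of flanges: c₃ − yᵀa₃ = 18.5 − (9.5·2 + 4·2) = 18.5 − 27 = -8.5.

-8.5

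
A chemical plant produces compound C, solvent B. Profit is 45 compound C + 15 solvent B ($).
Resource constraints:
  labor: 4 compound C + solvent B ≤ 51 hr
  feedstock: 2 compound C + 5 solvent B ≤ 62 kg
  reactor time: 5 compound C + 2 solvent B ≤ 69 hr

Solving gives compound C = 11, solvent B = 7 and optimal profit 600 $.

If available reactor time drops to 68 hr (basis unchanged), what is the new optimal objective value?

595

Check each constraint at x*: labor 51/51 (tight); feedstock 57/62 (slack 5); reactor time 69/69 (tight).
Slack constraints have shadow price 0 (complementary slackness).
From A_Bᵀ y = c: 4·y_labor + 5·y_reactor time = 45; 1·y_labor + 2·y_reactor time = 15.
→ y_labor = 5 and y_reactor time = 5.
Δz = y_reactor time·Δb = 5 × (-1) = -5, so new z* = 600 − 5 = 595.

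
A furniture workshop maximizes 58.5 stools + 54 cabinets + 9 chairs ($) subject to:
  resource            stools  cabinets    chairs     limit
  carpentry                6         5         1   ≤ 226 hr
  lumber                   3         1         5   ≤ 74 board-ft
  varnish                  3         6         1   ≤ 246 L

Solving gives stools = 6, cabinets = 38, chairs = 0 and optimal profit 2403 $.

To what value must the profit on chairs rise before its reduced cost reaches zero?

At the optimum: carpentry uses 226 of 226 (binding); lumber uses 56 of 74 (slack = 18); varnish uses 246 of 246 (binding).
Since lumber is not tight, its dual is 0.
From A_Bᵀ y = c: 6·y_carpentry + 3·y_varnish = 58.5; 5·y_carpentry + 6·y_varnish = 54.
This yields shadow prices y_carpentry = 9, y_varnish = 1.5.
chairs enters the basis when its profit ≥ yᵀa₃ = 9·1 + 1.5·1 = 10.5.

10.5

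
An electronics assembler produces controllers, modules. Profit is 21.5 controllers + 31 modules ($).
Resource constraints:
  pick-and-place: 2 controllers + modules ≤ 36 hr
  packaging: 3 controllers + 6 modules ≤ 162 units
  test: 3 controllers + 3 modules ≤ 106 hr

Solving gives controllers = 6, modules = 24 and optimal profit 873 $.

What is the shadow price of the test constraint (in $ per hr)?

Check each constraint at x*: pick-and-place 36/36 (tight); packaging 162/162 (tight); test 90/106 (slack 16).
Slack constraints have shadow price 0 (complementary slackness).
Dual feasibility on the basic columns requires 2·y_pick-and-place + 3·y_packaging = 21.5, 1·y_pick-and-place + 6·y_packaging = 31.
→ y_pick-and-place = 4 and y_packaging = 4.5.
Shadow price of test = 0.

0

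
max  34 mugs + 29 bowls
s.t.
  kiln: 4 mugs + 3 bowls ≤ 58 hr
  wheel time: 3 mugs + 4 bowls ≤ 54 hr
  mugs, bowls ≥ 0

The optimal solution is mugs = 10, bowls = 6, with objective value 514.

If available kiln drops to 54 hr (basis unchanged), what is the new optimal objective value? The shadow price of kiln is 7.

486

Δb = -4, so new z* = 514 + (7)·(-4) = 514 − 28 = 486.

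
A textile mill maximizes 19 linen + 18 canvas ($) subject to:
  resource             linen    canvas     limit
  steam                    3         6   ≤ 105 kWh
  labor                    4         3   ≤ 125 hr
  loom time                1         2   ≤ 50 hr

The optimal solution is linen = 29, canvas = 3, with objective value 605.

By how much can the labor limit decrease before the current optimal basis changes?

Binding constraints: steam, labor. The basis is B = [[3,6],[4,3]] with det -15.
Per unit decrease in labor, x* moves by d = (-0.4, 0.2).
The basis stays optimal until linen reaches 0; allowable decrease = 72.5 hr.

72.5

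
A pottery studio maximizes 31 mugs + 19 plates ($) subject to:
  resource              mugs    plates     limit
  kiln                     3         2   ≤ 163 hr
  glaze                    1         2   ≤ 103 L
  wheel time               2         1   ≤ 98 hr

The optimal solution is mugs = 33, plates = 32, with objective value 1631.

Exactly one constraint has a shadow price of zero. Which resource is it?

glaze

kiln: 163/163 (binding)
glaze: 97/103 (slack 6)
wheel time: 98/98 (binding)
By complementary slackness, a constraint with positive slack has shadow price 0 → glaze.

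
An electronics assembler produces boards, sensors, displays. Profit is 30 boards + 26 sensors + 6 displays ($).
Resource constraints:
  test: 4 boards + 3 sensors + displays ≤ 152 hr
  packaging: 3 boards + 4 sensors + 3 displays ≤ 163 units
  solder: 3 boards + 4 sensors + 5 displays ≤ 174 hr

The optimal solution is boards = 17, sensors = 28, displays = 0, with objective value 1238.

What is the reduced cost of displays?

-6

Check each constraint at x*: test 152/152 (tight); packaging 163/163 (tight); solder 163/174 (slack 11).
By complementary slackness, y = 0 for the non-binding constraint.
From A_Bᵀ y = c: 4·y_test + 3·y_packaging = 30; 3·y_test + 4·y_packaging = 26.
This yields shadow prices y_test = 6, y_packaging = 2.
Reduced cost of displays: c₃ − yᵀa₃ = 6 − (6·1 + 2·3) = 6 − 12 = -6.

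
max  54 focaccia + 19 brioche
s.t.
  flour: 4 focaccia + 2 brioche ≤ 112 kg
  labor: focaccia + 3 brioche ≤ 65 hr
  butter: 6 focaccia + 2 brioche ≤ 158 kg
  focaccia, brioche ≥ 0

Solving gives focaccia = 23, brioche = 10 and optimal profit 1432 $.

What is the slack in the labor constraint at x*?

12

labor used = 1·23 + 3·10 = 53; slack = 65 − 53 = 12.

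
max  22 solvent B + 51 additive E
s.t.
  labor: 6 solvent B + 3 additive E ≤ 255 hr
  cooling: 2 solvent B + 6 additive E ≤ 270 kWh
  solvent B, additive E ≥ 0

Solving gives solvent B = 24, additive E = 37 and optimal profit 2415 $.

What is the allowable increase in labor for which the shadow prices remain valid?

555

Binding constraints: labor, cooling. The basis is B = [[6,3],[2,6]] with det 30.
Per unit increase in labor, x* moves by d = (0.2, -0.0667).
The basis stays optimal until additive E reaches 0; allowable increase = 555 hr.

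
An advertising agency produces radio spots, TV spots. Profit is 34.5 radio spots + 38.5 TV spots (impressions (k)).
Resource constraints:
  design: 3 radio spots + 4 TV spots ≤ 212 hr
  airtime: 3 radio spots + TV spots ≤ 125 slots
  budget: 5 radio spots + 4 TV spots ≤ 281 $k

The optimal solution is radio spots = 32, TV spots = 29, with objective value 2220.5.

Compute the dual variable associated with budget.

Binding: design and airtime. Non-binding: budget (5 unused).
Since budget is not tight, its dual is 0.
The binding rows give the dual system: 3·y_design + 3·y_airtime = 34.5 and 4·y_design + 1·y_airtime = 38.5.
This yields shadow prices y_design = 9, y_airtime = 2.5.
Shadow price of budget = 0.

0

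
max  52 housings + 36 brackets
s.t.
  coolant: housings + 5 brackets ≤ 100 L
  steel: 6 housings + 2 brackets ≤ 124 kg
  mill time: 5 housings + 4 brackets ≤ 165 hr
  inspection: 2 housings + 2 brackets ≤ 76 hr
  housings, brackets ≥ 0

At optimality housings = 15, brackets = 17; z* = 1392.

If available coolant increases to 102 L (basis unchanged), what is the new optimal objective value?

Binding: coolant and steel. Non-binding: mill time (22 unused), inspection (12 unused).
Slack constraints have shadow price 0 (complementary slackness).
From A_Bᵀ y = c: 1·y_coolant + 6·y_steel = 52; 5·y_coolant + 2·y_steel = 36.
This yields shadow prices y_coolant = 4, y_steel = 8.
Δz = y_coolant·Δb = 4 × (2) = 8, so new z* = 1392 + 8 = 1400.

1400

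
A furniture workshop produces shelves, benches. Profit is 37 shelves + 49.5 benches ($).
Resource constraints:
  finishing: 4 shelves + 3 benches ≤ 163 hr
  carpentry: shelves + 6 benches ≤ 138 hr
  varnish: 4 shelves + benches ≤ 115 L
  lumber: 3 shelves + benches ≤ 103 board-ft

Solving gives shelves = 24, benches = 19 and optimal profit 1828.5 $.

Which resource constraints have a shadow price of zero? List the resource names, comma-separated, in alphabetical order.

finishing, lumber

finishing: 153/163 (slack 10)
carpentry: 138/138 (binding)
varnish: 115/115 (binding)
lumber: 91/103 (slack 12)
By complementary slackness, a constraint with positive slack has shadow price 0 → finishing, lumber.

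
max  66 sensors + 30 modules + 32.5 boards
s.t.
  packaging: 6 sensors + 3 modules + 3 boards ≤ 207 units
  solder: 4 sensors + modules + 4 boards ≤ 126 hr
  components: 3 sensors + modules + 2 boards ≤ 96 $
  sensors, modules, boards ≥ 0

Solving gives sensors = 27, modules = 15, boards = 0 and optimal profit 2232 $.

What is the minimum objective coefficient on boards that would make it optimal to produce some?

36

Check each constraint at x*: packaging 207/207 (tight); solder 123/126 (slack 3); components 96/96 (tight).
Slack constraints have shadow price 0 (complementary slackness).
The binding rows give the dual system: 6·y_packaging + 3·y_components = 66 and 3·y_packaging + 1·y_components = 30.
This yields shadow prices y_packaging = 8, y_components = 6.
boards enters the basis when its profit ≥ yᵀa₃ = 8·3 + 6·2 = 36.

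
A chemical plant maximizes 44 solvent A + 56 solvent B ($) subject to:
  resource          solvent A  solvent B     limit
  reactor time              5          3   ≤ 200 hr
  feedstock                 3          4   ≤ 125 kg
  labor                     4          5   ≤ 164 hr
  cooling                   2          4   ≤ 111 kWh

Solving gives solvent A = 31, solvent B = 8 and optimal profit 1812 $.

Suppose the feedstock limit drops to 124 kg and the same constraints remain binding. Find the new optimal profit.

1808

Check each constraint at x*: reactor time 179/200 (slack 21); feedstock 125/125 (tight); labor 164/164 (tight); cooling 94/111 (slack 17).
Since reactor time, cooling are not tight, their duals are 0.
Dual feasibility on the basic columns requires 3·y_feedstock + 4·y_labor = 44, 4·y_feedstock + 5·y_labor = 56.
Solving: y_feedstock = 4, y_labor = 8.
Δz = y_feedstock·Δb = 4 × (-1) = -4, so new z* = 1812 − 4 = 1808.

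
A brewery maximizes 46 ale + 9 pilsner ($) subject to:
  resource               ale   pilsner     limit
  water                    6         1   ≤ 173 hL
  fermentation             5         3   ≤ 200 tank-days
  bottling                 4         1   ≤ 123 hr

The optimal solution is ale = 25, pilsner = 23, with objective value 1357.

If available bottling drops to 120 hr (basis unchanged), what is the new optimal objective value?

1345

Check each constraint at x*: water 173/173 (tight); fermentation 194/200 (slack 6); bottling 123/123 (tight).
Slack constraints have shadow price 0 (complementary slackness).
From A_Bᵀ y = c: 6·y_water + 4·y_bottling = 46; 1·y_water + 1·y_bottling = 9.
→ y_water = 5 and y_bottling = 4.
Δz = y_bottling·Δb = 4 × (-3) = -12, so new z* = 1357 − 12 = 1345.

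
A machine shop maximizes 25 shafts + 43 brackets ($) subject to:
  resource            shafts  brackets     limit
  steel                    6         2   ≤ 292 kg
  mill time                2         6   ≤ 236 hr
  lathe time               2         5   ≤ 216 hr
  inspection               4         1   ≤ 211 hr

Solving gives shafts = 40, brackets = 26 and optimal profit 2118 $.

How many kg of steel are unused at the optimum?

steel used = 6·40 + 2·26 = 292; slack = 292 − 292 = 0.

0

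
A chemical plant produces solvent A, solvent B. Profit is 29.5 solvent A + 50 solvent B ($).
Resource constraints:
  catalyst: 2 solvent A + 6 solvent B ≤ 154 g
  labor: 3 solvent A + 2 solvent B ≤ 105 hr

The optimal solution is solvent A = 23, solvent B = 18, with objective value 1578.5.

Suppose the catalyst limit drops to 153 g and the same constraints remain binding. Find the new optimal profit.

1572

Both catalyst and labor are binding at x*.
Dual feasibility on the basic columns requires 2·y_catalyst + 3·y_labor = 29.5, 6·y_catalyst + 2·y_labor = 50.
Solving: y_catalyst = 6.5, y_labor = 5.5.
Δz = y_catalyst·Δb = 6.5 × (-1) = -6.5, so new z* = 1578.5 − 6.5 = 1572.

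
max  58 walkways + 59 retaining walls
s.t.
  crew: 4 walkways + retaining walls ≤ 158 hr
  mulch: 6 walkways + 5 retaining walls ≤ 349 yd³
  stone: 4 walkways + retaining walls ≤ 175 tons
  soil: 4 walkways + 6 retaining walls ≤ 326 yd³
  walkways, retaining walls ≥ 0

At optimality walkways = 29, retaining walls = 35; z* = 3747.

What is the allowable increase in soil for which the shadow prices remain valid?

92.8

Binding constraints: mulch, soil. The basis is B = [[6,5],[4,6]] with det 16.
Per unit increase in soil, x* moves by d = (-0.3125, 0.375).
The basis stays optimal until walkways reaches 0; allowable increase = 92.8 yd³.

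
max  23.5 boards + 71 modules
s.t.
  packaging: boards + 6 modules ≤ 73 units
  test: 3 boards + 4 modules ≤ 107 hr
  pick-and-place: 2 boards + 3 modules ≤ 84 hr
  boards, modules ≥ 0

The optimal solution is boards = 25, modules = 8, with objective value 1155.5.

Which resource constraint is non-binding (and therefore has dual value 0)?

pick-and-place

packaging: 73/73 (binding)
test: 107/107 (binding)
pick-and-place: 74/84 (slack 10)
By complementary slackness, a constraint with positive slack has shadow price 0 → pick-and-place.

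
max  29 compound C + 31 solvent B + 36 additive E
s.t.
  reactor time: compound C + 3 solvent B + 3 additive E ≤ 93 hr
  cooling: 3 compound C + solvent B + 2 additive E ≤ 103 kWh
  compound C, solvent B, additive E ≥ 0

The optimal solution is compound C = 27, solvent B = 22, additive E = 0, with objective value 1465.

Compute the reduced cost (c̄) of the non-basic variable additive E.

Check each constraint at x*: reactor time 93/93 (tight); cooling 103/103 (tight).
The binding rows give the dual system: 1·y_reactor time + 3·y_cooling = 29 and 3·y_reactor time + 1·y_cooling = 31.
→ y_reactor time = 8 and y_cooling = 7.
Reduced cost of additive E: c₃ − yᵀa₃ = 36 − (8·3 + 7·2) = 36 − 38 = -2.

-2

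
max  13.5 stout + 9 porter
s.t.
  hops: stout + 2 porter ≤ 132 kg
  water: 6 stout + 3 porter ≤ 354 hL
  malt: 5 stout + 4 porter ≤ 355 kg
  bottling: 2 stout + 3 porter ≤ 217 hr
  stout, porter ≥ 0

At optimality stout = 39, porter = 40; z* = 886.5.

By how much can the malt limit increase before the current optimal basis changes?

Binding constraints: water, malt. The basis is B = [[6,3],[5,4]] with det 9.
Per unit increase in malt, x* moves by d = (-0.3333, 0.6667).
The basis stays optimal until hops becomes binding; allowable increase = 13 kg.

13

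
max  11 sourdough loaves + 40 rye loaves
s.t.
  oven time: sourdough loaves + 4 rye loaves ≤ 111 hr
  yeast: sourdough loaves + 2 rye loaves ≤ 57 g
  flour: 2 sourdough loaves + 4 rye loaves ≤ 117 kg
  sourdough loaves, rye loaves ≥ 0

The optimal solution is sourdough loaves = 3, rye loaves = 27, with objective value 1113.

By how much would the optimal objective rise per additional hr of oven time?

Check each constraint at x*: oven time 111/111 (tight); yeast 57/57 (tight); flour 114/117 (slack 3).
Since flour is not tight, its dual is 0.
From A_Bᵀ y = c: 1·y_oven time + 1·y_yeast = 11; 4·y_oven time + 2·y_yeast = 40.
This yields shadow prices y_oven time = 9, y_yeast = 2.
Shadow price of oven time = 9.

9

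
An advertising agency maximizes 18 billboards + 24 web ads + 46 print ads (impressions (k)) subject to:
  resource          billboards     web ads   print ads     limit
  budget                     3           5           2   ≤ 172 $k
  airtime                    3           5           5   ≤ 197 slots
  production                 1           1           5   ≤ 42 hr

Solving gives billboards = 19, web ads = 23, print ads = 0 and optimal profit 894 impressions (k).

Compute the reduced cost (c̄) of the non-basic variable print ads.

-5

Check each constraint at x*: budget 172/172 (tight); airtime 172/197 (slack 25); production 42/42 (tight).
Since airtime is not tight, its dual is 0.
Dual feasibility on the basic columns requires 3·y_budget + 1·y_production = 18, 5·y_budget + 1·y_production = 24.
Solving: y_budget = 3, y_production = 9.
Reduced cost of print ads: c₃ − yᵀa₃ = 46 − (3·2 + 9·5) = 46 − 51 = -5.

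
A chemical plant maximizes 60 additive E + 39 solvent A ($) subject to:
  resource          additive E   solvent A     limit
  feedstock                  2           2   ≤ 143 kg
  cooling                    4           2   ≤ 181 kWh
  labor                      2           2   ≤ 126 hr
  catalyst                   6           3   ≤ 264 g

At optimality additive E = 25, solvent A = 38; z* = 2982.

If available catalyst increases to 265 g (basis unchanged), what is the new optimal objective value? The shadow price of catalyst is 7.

Δb = 1, so new z* = 2982 + (7)·(1) = 2982 + 7 = 2989.

2989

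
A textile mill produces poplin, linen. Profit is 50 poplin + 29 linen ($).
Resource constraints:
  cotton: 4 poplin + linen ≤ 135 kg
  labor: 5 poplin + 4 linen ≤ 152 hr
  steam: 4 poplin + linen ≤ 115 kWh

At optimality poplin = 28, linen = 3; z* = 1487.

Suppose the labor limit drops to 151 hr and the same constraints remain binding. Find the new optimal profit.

1481

At the optimum: cotton uses 115 of 135 (slack = 20); labor uses 152 of 152 (binding); steam uses 115 of 115 (binding).
Since cotton is not tight, its dual is 0.
Dual feasibility on the basic columns requires 5·y_labor + 4·y_steam = 50, 4·y_labor + 1·y_steam = 29.
This yields shadow prices y_labor = 6, y_steam = 5.
Δz = y_labor·Δb = 6 × (-1) = -6, so new z* = 1487 − 6 = 1481.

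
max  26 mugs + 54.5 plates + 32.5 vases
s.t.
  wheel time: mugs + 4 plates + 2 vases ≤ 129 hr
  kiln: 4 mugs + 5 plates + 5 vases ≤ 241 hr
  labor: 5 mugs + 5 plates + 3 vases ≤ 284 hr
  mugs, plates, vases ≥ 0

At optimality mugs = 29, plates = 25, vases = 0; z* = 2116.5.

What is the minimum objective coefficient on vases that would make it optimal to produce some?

38.5

Binding: wheel time and kiln. Non-binding: labor (14 unused).
By complementary slackness, y = 0 for the non-binding constraint.
Dual feasibility on the basic columns requires 1·y_wheel time + 4·y_kiln = 26, 4·y_wheel time + 5·y_kiln = 54.5.
Solving: y_wheel time = 8, y_kiln = 4.5.
vases enters the basis when its profit ≥ yᵀa₃ = 8·2 + 4.5·5 = 38.5.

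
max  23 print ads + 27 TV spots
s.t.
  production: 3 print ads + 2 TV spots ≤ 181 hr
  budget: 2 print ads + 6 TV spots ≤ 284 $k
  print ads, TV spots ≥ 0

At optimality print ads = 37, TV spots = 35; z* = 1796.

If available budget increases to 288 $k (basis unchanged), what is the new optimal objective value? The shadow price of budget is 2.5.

1806

Δb = 4, so new z* = 1796 + (2.5)·(4) = 1796 + 10 = 1806.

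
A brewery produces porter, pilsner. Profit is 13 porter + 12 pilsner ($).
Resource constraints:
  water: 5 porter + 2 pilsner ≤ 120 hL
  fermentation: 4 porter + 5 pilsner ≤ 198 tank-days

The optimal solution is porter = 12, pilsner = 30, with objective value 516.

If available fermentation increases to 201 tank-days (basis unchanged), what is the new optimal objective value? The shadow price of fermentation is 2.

522

Δb = 3, so new z* = 516 + (2)·(3) = 516 + 6 = 522.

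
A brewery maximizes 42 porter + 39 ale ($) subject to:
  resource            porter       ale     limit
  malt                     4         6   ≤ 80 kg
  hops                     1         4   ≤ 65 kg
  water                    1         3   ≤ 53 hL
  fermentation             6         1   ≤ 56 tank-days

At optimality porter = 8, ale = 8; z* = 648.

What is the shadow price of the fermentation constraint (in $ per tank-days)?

Check each constraint at x*: malt 80/80 (tight); hops 40/65 (slack 25); water 32/53 (slack 21); fermentation 56/56 (tight).
Slack constraints have shadow price 0 (complementary slackness).
Dual feasibility on the basic columns requires 4·y_malt + 6·y_fermentation = 42, 6·y_malt + 1·y_fermentation = 39.
This yields shadow prices y_malt = 6, y_fermentation = 3.
Shadow price of fermentation = 3.

3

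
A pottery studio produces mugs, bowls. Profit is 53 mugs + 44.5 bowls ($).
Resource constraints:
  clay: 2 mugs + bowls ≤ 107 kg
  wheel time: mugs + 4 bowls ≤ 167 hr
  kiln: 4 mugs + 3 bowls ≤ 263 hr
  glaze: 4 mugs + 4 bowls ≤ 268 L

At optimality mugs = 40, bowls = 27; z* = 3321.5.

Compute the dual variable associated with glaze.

9

At the optimum: clay uses 107 of 107 (binding); wheel time uses 148 of 167 (slack = 19); kiln uses 241 of 263 (slack = 22); glaze uses 268 of 268 (binding).
By complementary slackness, y = 0 for the non-binding constraints.
Dual feasibility on the basic columns requires 2·y_clay + 4·y_glaze = 53, 1·y_clay + 4·y_glaze = 44.5.
Solving: y_clay = 8.5, y_glaze = 9.
Shadow price of glaze = 9.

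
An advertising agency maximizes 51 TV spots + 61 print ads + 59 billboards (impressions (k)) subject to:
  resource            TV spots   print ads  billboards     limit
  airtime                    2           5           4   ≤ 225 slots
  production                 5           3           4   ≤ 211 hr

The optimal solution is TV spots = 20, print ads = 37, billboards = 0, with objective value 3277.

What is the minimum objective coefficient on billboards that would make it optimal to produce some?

60

Check each constraint at x*: airtime 225/225 (tight); production 211/211 (tight).
From A_Bᵀ y = c: 2·y_airtime + 5·y_production = 51; 5·y_airtime + 3·y_production = 61.
→ y_airtime = 8 and y_production = 7.
billboards enters the basis when its profit ≥ yᵀa₃ = 8·4 + 7·4 = 60.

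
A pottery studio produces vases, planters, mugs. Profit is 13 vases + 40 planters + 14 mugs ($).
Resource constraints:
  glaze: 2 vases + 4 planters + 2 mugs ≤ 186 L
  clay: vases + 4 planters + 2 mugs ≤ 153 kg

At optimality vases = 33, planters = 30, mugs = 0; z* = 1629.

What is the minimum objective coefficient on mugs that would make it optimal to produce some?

20

At the optimum: glaze uses 186 of 186 (binding); clay uses 153 of 153 (binding).
Dual feasibility on the basic columns requires 2·y_glaze + 1·y_clay = 13, 4·y_glaze + 4·y_clay = 40.
This yields shadow prices y_glaze = 3, y_clay = 7.
mugs enters the basis when its profit ≥ yᵀa₃ = 3·2 + 7·2 = 20.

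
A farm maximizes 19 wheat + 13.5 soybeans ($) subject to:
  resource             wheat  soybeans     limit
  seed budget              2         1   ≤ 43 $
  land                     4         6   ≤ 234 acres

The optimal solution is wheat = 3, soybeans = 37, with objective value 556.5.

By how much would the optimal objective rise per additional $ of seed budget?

At the optimum: seed budget uses 43 of 43 (binding); land uses 234 of 234 (binding).
Dual feasibility on the basic columns requires 2·y_seed budget + 4·y_land = 19, 1·y_seed budget + 6·y_land = 13.5.
Solving: y_seed budget = 7.5, y_land = 1.
Shadow price of seed budget = 7.5.

7.5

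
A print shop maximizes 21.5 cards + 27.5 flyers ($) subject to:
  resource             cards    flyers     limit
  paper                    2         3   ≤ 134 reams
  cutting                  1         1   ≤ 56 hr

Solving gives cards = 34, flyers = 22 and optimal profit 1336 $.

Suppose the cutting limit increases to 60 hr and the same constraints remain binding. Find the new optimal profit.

Check each constraint at x*: paper 134/134 (tight); cutting 56/56 (tight).
The binding rows give the dual system: 2·y_paper + 1·y_cutting = 21.5 and 3·y_paper + 1·y_cutting = 27.5.
→ y_paper = 6 and y_cutting = 9.5.
Δz = y_cutting·Δb = 9.5 × (4) = 38, so new z* = 1336 + 38 = 1374.

1374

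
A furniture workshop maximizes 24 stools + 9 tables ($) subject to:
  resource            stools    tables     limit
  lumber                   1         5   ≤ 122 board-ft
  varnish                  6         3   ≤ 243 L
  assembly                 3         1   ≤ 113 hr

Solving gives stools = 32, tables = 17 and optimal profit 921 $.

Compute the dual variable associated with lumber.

0

Check each constraint at x*: lumber 117/122 (slack 5); varnish 243/243 (tight); assembly 113/113 (tight).
Slack constraints have shadow price 0 (complementary slackness).
Dual feasibility on the basic columns requires 6·y_varnish + 3·y_assembly = 24, 3·y_varnish + 1·y_assembly = 9.
This yields shadow prices y_varnish = 1, y_assembly = 6.
Shadow price of lumber = 0.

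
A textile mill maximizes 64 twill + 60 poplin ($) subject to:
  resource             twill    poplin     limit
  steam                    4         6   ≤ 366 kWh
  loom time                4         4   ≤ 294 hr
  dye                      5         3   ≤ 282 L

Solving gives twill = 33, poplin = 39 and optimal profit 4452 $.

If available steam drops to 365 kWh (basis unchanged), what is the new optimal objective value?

4446

At the optimum: steam uses 366 of 366 (binding); loom time uses 288 of 294 (slack = 6); dye uses 282 of 282 (binding).
Since loom time is not tight, its dual is 0.
The binding rows give the dual system: 4·y_steam + 5·y_dye = 64 and 6·y_steam + 3·y_dye = 60.
This yields shadow prices y_steam = 6, y_dye = 8.
Δz = y_steam·Δb = 6 × (-1) = -6, so new z* = 4452 − 6 = 4446.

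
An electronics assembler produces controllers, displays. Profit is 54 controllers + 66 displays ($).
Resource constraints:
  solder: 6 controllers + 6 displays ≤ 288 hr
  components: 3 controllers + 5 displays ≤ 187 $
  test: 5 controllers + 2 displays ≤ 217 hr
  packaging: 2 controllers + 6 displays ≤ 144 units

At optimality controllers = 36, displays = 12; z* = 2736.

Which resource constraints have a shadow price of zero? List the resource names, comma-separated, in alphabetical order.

solder: 288/288 (binding)
components: 168/187 (slack 19)
test: 204/217 (slack 13)
packaging: 144/144 (binding)
By complementary slackness, a constraint with positive slack has shadow price 0 → components, test.

components, test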